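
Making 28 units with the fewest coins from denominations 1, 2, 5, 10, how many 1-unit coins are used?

28 − 2×10→8 − 1×5→3 − 1×2→1 − 1×1→0
Count of 1: 1

1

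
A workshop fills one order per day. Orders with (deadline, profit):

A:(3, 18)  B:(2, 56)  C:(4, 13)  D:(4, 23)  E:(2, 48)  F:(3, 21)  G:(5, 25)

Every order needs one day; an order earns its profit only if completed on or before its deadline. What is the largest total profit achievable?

Sort by profit descending; place each in the latest free slot ≤ its deadline.
By profit: B(d2,56), E(d2,48), G(d5,25), D(d4,23), F(d3,21), A(d3,18), C(d4,13)
B→slot 2; E→slot 1; G→slot 5; D→slot 4; F→slot 3; A skipped; C skipped.
Profit = 48 + 56 + 21 + 23 + 25 = 173

173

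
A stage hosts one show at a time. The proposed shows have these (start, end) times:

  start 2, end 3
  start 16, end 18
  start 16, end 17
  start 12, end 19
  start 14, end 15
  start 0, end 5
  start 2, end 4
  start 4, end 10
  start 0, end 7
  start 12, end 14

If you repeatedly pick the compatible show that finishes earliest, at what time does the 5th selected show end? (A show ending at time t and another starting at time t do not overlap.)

By end time: (2,3), (2,4), (0,5), (0,7), (4,10), (12,14), (14,15), (16,17), (16,18), (12,19).
Pick (2,3); next start ≥ 3 → (4,10); next start ≥ 10 → (12,14); next start ≥ 14 → (14,15); next start ≥ 15 → (16,17).
Selected: (2,3) (4,10) (12,14) (14,15) (16,17)

17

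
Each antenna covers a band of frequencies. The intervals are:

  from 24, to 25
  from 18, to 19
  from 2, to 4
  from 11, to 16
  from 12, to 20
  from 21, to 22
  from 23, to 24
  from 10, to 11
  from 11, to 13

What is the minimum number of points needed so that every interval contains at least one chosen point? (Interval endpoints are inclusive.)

5

Process intervals by earliest right end; each time one isn't hit yet, stab at its right endpoint.
By right end: [2,4]  [10,11]  [11,13]  [11,16]  [18,19]  [12,20]  [21,22]  [23,24]  [24,25]
[2,4] uncovered → point at 4; [10,11] uncovered → point at 11; [18,19] uncovered → point at 19; [21,22] uncovered → point at 22; [23,24] uncovered → point at 24.
Points: 4, 11, 19, 22, 24 (5 total).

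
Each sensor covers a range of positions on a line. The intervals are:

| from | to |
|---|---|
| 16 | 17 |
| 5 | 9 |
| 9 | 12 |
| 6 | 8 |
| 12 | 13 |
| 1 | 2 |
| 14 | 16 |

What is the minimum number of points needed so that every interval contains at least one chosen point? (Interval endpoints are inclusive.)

4

Process intervals by earliest right end; each time one isn't hit yet, stab at its right endpoint.
By right end: [1,2]  [6,8]  [5,9]  [9,12]  [12,13]  [14,16]  [16,17]
[1,2] uncovered → point at 2; [6,8] uncovered → point at 8; [9,12] uncovered → point at 12; [14,16] uncovered → point at 16.
Points: 2, 8, 12, 16 (4 total).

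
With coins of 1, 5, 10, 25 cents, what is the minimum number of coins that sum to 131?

131 − 5×25→6 − 1×5→1 − 1×1→0
Total coins = 5 + 1 + 1 = 7

7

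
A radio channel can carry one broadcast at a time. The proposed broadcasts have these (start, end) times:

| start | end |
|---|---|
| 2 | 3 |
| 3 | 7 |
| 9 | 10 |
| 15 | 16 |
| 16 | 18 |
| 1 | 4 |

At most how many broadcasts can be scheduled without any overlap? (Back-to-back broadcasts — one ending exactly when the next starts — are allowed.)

Greedy by earliest finish: after sorting by end time, pick each interval compatible with the last pick.
Sorted by end: (2,3)  (1,4)  (3,7)  (9,10)  (15,16)  (16,18)
take (2,3); take (3,7); take (9,10); take (15,16); take (16,18).
Selected 5 broadcasts.

5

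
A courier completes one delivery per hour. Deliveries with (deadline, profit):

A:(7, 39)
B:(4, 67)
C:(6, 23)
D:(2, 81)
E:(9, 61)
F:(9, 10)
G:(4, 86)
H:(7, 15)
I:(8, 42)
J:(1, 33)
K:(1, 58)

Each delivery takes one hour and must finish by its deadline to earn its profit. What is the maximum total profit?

Take jobs in profit order; each goes to the latest open slot no later than its deadline.
Profit order: G=86 D=81 B=67 E=61 K=58 I=42 A=39 J=33 C=23 H=15 F=10
Assign: G→slot 4, D→slot 2, B→slot 3, E→slot 9, K→slot 1, I→slot 8, A→slot 7, J skipped, C→slot 6, H→slot 5, F skipped.
Slots: [1:K] [2:D] [3:B] [4:G] [5:H] [6:C] [7:A] [8:I] [9:E]
Profit = 58 + 81 + 67 + 86 + 15 + 23 + 39 + 42 + 61 = 472

472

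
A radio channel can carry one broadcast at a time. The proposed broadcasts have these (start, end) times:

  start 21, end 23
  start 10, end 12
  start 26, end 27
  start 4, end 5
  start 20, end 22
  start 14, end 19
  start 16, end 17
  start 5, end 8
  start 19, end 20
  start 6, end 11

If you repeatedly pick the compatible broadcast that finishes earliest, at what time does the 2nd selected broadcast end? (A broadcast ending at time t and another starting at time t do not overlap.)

By end time: (4,5), (5,8), (6,11), (10,12), (16,17), (14,19), (19,20), (20,22), (21,23), (26,27).
Pick (4,5); next start ≥ 5 → (5,8); next start ≥ 8 → (10,12); next start ≥ 12 → (16,17); next start ≥ 17 → (19,20); next start ≥ 20 → (20,22); next start ≥ 22 → (26,27).
Selected: (4,5) (5,8) (10,12) (16,17) (19,20) (20,22) (26,27)

8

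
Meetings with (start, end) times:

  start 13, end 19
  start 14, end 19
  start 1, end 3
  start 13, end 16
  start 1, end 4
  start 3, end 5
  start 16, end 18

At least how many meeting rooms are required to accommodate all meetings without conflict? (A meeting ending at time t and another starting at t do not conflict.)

3

Events (time:±→running): 1:+→1 1:+→2 3:-→1 3:+→2 4:-→1 5:-→0 13:+→1 13:+→2 14:+→3 … peak 3.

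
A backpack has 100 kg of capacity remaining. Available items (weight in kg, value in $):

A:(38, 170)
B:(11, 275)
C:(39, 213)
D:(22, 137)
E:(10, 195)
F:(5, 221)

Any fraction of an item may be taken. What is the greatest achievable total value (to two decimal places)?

Greedy by value/weight ratio, highest first.
Ratios (sorted): F 44.20, B 25.00, E 19.50, D 6.23, C 5.46, A 4.47
take F (5 @ 221); take B (11 @ 275); take E (10 @ 195); take D (22 @ 137); take C (39 @ 213); take 13/38 of A → 58.16. Capacity used 100/100.
Total value = 1099.16

1099.16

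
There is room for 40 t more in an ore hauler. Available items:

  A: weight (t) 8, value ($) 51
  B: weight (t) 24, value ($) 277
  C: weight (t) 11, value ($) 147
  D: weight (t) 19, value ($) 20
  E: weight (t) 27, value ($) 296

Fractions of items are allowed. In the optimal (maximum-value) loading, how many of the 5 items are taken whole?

Sort by value per unit weight and fill in that order.
Order: C (147/11=13.36) > B (277/24=11.54) > E (296/27=10.96) > A (51/8=6.38) > D (20/19=1.05)
Fill: take C (11 @ 147) → take B (24 @ 277) → take 5/27 of E → 54.81; 40/40 used.
2 item(s) taken whole; one partial (take 5/27 of E).

2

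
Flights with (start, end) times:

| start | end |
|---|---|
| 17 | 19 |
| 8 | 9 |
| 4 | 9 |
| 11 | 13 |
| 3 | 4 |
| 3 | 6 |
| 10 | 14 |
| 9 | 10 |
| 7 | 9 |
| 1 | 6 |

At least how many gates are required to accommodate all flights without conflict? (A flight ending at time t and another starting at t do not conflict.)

The answer is the maximum number of intervals overlapping at any instant.
starts: [1, 3, 3, 4, 7, 8, 9, 10, 11, 17]
ends:   [4, 6, 6, 9, 9, 9, 10, 13, 14, 19]
s1→1 s3→2 s3→3  — peak 3.

3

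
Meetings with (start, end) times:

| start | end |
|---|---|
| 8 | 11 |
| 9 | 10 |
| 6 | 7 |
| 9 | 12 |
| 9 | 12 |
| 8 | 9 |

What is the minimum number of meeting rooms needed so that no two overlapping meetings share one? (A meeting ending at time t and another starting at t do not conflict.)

Events (time:±→running): 6:+→1 7:-→0 8:+→1 8:+→2 9:-→1 9:+→2 9:+→3 9:+→4 … peak 4.

4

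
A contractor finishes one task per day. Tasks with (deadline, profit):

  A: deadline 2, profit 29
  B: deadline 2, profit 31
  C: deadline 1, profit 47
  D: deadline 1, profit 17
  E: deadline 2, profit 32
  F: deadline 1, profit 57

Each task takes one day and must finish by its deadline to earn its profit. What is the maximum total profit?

Profit order: F=57 C=47 E=32 B=31 A=29 D=17
Assign: F→slot 1, C skipped, E→slot 2, B skipped, A skipped, D skipped.
Slots: [1:F] [2:E]
Profit = 57 + 32 = 89

89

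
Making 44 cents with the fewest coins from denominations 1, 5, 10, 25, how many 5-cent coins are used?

1

Use the largest denomination that fits, subtract, and repeat.
44 − 1×25→19 − 1×10→9 − 1×5→4 − 4×1→0
Count of 5: 1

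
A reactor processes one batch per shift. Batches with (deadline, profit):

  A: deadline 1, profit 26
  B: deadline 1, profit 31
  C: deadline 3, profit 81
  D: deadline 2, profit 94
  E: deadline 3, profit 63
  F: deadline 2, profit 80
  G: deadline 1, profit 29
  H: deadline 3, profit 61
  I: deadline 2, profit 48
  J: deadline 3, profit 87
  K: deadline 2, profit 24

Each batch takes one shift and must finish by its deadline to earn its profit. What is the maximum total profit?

262

Profit order: D=94 J=87 C=81 F=80 E=63 H=61 I=48 B=31 G=29 A=26 K=24
Assign: D→slot 2, J→slot 3, C→slot 1, F skipped, E skipped, H skipped, I skipped, B skipped, G skipped, A skipped, K skipped.
Slots: [1:C] [2:D] [3:J]
Profit = 81 + 94 + 87 = 262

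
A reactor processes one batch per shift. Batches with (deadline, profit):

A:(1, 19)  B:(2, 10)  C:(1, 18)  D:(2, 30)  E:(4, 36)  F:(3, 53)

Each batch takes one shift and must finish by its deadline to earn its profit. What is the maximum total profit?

138

Profit order: F=53 E=36 D=30 A=19 C=18 B=10
Assign: F→slot 3, E→slot 4, D→slot 2, A→slot 1, C skipped, B skipped.
Slots: [1:A] [2:D] [3:F] [4:E]
Profit = 19 + 30 + 53 + 36 = 138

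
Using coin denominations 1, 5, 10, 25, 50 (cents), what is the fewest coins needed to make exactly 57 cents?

4

57 = 1×50 + 1×5 + 2×1
Total coins = 1 + 1 + 2 = 4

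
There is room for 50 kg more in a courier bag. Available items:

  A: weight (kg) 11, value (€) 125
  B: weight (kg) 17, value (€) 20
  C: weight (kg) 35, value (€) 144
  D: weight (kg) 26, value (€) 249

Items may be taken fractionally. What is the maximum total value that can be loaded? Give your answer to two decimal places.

Ratios (sorted): A 11.36, D 9.58, C 4.11, B 1.18
take A (11 @ 125); take D (26 @ 249); take 13/35 of C → 53.49. Capacity used 50/50.
Total value = 427.49

427.49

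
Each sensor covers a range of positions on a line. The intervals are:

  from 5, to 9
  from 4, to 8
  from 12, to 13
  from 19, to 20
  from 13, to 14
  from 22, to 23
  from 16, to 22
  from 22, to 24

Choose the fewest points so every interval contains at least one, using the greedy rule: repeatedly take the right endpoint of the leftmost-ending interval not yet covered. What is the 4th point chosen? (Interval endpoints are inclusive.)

23

By right end: [4,8]  [5,9]  [12,13]  [13,14]  [19,20]  [16,22]  [22,23]  [22,24]
[4,8] uncovered → point at 8; [12,13] uncovered → point at 13; [19,20] uncovered → point at 20; [22,23] uncovered → point at 23.
Points: 8, 13, 20, 23 (4 total).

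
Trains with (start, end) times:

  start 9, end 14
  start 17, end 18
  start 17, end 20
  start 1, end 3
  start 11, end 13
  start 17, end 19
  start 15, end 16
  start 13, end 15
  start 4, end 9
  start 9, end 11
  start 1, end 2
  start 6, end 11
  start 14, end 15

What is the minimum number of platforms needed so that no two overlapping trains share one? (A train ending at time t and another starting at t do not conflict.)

3

Events (time:±→running): 1:+→1 1:+→2 2:-→1 3:-→0 4:+→1 6:+→2 9:-→1 9:+→2 9:+→3 … peak 3.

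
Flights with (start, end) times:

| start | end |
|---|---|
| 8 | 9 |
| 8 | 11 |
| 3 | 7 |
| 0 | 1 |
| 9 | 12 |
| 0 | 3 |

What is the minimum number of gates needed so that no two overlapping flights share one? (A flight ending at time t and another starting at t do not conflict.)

The answer is the maximum number of intervals overlapping at any instant.
starts: [0, 0, 3, 8, 8, 9]
ends:   [1, 3, 7, 9, 11, 12]
s0→1 s0→2  — peak 2.

2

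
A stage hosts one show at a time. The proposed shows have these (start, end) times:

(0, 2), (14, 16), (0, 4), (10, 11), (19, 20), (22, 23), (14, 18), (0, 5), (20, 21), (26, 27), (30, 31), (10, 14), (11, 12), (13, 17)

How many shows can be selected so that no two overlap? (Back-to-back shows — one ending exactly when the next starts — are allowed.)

9

Greedy by earliest finish: after sorting by end time, pick each interval compatible with the last pick.
By end time: (0,2), (0,4), (0,5), (10,11), (11,12), (10,14), (14,16), (13,17), (14,18), (19,20), (20,21), (22,23), (26,27), (30,31).
Pick (0,2); next start ≥ 2 → (10,11); next start ≥ 11 → (11,12); next start ≥ 12 → (14,16); next start ≥ 16 → (19,20); next start ≥ 20 → (20,21); next start ≥ 21 → (22,23); next start ≥ 23 → (26,27); next start ≥ 27 → (30,31).
Selected 9 shows.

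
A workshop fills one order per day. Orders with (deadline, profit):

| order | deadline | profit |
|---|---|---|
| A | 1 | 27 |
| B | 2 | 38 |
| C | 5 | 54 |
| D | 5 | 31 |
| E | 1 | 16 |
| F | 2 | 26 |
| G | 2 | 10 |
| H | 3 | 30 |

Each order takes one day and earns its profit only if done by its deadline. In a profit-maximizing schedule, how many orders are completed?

Take jobs in profit order; each goes to the latest open slot no later than its deadline.
Profit order: C=54 B=38 D=31 H=30 A=27 F=26 E=16 G=10
Assign: C→slot 5, B→slot 2, D→slot 4, H→slot 3, A→slot 1, F skipped, E skipped, G skipped.
Slots: [1:A] [2:B] [3:H] [4:D] [5:C]
5 of 8 scheduled.

5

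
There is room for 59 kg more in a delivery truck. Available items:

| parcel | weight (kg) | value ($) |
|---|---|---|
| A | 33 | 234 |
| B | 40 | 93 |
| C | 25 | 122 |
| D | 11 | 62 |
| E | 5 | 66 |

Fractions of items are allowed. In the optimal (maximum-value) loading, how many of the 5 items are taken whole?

Greedy by value/weight ratio, highest first.
Order: E (66/5=13.20) > A (234/33=7.09) > D (62/11=5.64) > C (122/25=4.88) > B (93/40=2.33)
Fill: take E (5 @ 66) → take A (33 @ 234) → take D (11 @ 62) → take 10/25 of C → 48.80; 59/59 used.
3 item(s) taken whole; one partial (take 10/25 of C).

3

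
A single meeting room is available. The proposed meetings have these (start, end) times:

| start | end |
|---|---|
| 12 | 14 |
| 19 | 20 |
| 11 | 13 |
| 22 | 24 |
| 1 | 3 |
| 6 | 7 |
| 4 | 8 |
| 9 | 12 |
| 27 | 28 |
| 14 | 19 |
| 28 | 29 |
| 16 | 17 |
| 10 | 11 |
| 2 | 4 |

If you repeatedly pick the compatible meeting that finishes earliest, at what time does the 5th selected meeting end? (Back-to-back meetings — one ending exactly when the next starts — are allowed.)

17

Sort by end time and greedily take each interval whose start is ≥ the last chosen end.
By end time: (1,3), (2,4), (6,7), (4,8), (10,11), (9,12), (11,13), (12,14), (16,17), (14,19), (19,20), (22,24), (27,28), (28,29).
Pick (1,3); next start ≥ 3 → (6,7); next start ≥ 7 → (10,11); next start ≥ 11 → (11,13); next start ≥ 13 → (16,17); next start ≥ 17 → (19,20); next start ≥ 20 → (22,24); next start ≥ 24 → (27,28); next start ≥ 28 → (28,29).
Selected: (1,3) (6,7) (10,11) (11,13) (16,17) (19,20) (22,24) (27,28) (28,29)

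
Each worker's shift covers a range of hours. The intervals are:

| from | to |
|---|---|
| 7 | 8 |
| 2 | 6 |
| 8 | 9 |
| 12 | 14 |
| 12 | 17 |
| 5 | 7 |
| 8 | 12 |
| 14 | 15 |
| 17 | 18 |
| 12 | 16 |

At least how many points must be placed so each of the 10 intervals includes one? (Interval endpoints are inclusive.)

4

Process intervals by earliest right end; each time one isn't hit yet, stab at its right endpoint.
By right end: [2,6]  [5,7]  [7,8]  [8,9]  [8,12]  [12,14]  [14,15]  [12,16]  [12,17]  [17,18]
[2,6] uncovered → point at 6; [7,8] uncovered → point at 8; [12,14] uncovered → point at 14; [17,18] uncovered → point at 18.
Points: 6, 8, 14, 18 (4 total).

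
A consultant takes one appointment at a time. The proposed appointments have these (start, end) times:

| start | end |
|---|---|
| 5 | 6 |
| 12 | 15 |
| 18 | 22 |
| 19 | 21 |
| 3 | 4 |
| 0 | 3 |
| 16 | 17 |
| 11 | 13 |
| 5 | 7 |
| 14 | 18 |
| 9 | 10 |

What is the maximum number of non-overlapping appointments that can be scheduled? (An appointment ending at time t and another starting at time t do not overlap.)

7

Order by finish time; keep every interval that doesn't clash with the previous kept one.
Sorted by end: (0,3)  (3,4)  (5,6)  (5,7)  (9,10)  (11,13)  (12,15)  (16,17)  (14,18)  (19,21)  (18,22)
take (0,3); take (3,4); take (5,6); take (9,10); take (11,13); skip (12,15); take (16,17); take (19,21); skip (18,22).
Selected 7 appointments.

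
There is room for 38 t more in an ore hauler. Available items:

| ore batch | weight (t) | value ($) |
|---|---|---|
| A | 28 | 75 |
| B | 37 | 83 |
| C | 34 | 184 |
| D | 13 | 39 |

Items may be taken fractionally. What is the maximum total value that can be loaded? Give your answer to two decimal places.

Greedy by value/weight ratio, highest first.
Order: C (184/34=5.41) > D (39/13=3.00) > A (75/28=2.68) > B (83/37=2.24)
Fill: take C (34 @ 184) → take 4/13 of D → 12.00; 38/38 used.
Total value = 196.00

196.00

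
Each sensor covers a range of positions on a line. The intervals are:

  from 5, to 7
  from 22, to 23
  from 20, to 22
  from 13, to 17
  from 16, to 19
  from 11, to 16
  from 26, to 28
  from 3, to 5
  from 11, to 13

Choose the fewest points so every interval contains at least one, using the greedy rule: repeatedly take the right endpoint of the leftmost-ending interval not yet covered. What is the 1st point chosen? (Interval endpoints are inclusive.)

Sort by right endpoint; whenever an interval is uncovered, place a point at its right end.
By right end: [3,5]  [5,7]  [11,13]  [11,16]  [13,17]  [16,19]  [20,22]  [22,23]  [26,28]
[3,5] uncovered → point at 5; [11,13] uncovered → point at 13; [16,19] uncovered → point at 19; [20,22] uncovered → point at 22; [26,28] uncovered → point at 28.
Points: 5, 13, 19, 22, 28 (5 total).

5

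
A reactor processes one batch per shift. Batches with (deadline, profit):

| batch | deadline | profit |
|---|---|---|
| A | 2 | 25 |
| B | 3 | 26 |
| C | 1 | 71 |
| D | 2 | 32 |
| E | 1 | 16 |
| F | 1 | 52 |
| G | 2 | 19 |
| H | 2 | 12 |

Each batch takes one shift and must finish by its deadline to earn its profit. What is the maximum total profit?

129

Sort by profit descending; place each in the latest free slot ≤ its deadline.
By profit: C(d1,71), F(d1,52), D(d2,32), B(d3,26), A(d2,25), G(d2,19), E(d1,16), H(d2,12)
C→slot 1; F skipped; D→slot 2; B→slot 3; A skipped; G skipped; E skipped; H skipped.
Profit = 71 + 32 + 26 = 129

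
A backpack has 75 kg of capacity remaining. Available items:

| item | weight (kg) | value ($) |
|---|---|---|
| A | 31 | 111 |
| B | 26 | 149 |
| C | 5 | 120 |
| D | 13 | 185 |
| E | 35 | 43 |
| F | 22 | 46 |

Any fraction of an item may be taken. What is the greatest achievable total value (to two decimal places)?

565.00

Ratios (sorted): C 24.00, D 14.23, B 5.73, A 3.58, F 2.09, E 1.23
take C (5 @ 120); take D (13 @ 185); take B (26 @ 149); take A (31 @ 111). Capacity used 75/75.
Total value = 565.00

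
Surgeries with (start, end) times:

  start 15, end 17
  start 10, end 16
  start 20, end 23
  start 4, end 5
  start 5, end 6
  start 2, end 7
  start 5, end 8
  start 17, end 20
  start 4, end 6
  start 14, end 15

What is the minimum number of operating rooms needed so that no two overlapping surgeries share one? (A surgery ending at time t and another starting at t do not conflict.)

4

starts: [2, 4, 4, 5, 5, 10, 14, 15, 17, 20]
ends:   [5, 6, 6, 7, 8, 15, 16, 17, 20, 23]
s2→1 s4→2 s4→3 e5→2 s5→3 s5→4  — peak 4.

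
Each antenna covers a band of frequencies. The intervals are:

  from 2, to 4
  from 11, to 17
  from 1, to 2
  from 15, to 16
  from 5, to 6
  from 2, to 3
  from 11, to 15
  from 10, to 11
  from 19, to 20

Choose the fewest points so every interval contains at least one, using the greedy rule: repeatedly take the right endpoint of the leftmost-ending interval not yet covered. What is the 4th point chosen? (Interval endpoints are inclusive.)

16

Sorted: [1,2] [2,3] [2,4] [5,6] [10,11] [11,15] [15,16] [11,17] [19,20]
{[1,2],[2,3],[2,4]} hit by 2; {[5,6]} hit by 6; {[10,11],[11,15]} hit by 11; {[15,16],[11,17]} hit by 16; {[19,20]} hit by 20.
Points: 2, 6, 11, 16, 20 (5 total).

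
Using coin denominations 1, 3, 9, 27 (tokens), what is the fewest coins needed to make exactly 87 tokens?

5

87 = 3×27 + 2×3
Total coins = 3 + 2 = 5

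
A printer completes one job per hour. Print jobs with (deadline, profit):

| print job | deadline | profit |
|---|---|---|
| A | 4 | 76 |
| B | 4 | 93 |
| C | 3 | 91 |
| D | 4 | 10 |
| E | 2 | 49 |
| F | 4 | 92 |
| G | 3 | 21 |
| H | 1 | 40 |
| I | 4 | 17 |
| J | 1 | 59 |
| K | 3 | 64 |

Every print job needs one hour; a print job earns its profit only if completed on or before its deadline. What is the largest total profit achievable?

352

Take jobs in profit order; each goes to the latest open slot no later than its deadline.
By profit: B(d4,93), F(d4,92), C(d3,91), A(d4,76), K(d3,64), J(d1,59), E(d2,49), H(d1,40), G(d3,21), I(d4,17), D(d4,10)
B→slot 4; F→slot 3; C→slot 2; A→slot 1; K skipped; J skipped; E skipped; H skipped; G skipped; I skipped; D skipped.
Profit = 76 + 91 + 92 + 93 = 352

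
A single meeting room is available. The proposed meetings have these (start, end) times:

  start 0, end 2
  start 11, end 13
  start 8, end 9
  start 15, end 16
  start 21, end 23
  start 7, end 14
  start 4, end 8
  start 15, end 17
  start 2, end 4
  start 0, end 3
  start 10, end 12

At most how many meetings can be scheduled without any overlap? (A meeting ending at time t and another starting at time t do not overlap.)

7

Sort by end time and greedily take each interval whose start is ≥ the last chosen end.
By end time: (0,2), (0,3), (2,4), (4,8), (8,9), (10,12), (11,13), (7,14), (15,16), (15,17), (21,23).
Pick (0,2); next start ≥ 2 → (2,4); next start ≥ 4 → (4,8); next start ≥ 8 → (8,9); next start ≥ 9 → (10,12); next start ≥ 12 → (15,16); next start ≥ 16 → (21,23).
Selected 7 meetings.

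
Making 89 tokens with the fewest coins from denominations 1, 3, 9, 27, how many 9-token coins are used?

0

Greedy: take as many of the largest coin as possible, then repeat with the remainder.
89 − 3×27→8 − 2×3→2 − 2×1→0
Count of 9: 0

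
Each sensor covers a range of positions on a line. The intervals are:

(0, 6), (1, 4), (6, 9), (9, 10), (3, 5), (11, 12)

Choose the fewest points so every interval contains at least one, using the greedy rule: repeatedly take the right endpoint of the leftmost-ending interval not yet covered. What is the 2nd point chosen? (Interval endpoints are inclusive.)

9

Sorted: [1,4] [3,5] [0,6] [6,9] [9,10] [11,12]
{[1,4],[3,5],[0,6]} hit by 4; {[6,9],[9,10]} hit by 9; {[11,12]} hit by 12.
Points: 4, 9, 12 (3 total).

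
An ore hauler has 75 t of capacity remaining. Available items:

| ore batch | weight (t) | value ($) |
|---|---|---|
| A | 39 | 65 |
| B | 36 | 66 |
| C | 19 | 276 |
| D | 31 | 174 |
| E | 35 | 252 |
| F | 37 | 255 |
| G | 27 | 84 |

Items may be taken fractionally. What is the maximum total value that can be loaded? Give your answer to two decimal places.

Order: C (276/19=14.53) > E (252/35=7.20) > F (255/37=6.89) > D (174/31=5.61) > G (84/27=3.11) > B (66/36=1.83) > A (65/39=1.67)
Fill: take C (19 @ 276) → take E (35 @ 252) → take 21/37 of F → 144.73; 75/75 used.
Total value = 672.73

672.73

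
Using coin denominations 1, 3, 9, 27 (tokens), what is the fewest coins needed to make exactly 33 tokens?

33 − 1×27→6 − 2×3→0
Total coins = 1 + 2 = 3

3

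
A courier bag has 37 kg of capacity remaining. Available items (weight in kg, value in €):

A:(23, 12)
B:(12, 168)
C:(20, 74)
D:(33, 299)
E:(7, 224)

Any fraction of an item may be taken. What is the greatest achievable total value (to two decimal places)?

Ratios (sorted): E 32.00, B 14.00, D 9.06, C 3.70, A 0.52
take E (7 @ 224); take B (12 @ 168); take 18/33 of D → 163.09. Capacity used 37/37.
Total value = 555.09

555.09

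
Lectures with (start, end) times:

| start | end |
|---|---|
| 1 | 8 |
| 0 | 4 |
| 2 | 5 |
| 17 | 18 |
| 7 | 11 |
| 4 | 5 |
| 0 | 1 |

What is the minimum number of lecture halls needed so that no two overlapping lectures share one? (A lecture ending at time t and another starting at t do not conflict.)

starts: [0, 0, 1, 2, 4, 7, 17]
ends:   [1, 4, 5, 5, 8, 11, 18]
s0→1 s0→2 e1→1 s1→2 s2→3  — peak 3.

3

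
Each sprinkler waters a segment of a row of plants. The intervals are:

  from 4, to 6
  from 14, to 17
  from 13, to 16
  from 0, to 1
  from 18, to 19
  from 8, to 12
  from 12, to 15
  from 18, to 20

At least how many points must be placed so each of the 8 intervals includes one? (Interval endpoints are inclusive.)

By right end: [0,1]  [4,6]  [8,12]  [12,15]  [13,16]  [14,17]  [18,19]  [18,20]
[0,1] uncovered → point at 1; [4,6] uncovered → point at 6; [8,12] uncovered → point at 12; [13,16] uncovered → point at 16; [18,19] uncovered → point at 19.
Points: 1, 6, 12, 16, 19 (5 total).

5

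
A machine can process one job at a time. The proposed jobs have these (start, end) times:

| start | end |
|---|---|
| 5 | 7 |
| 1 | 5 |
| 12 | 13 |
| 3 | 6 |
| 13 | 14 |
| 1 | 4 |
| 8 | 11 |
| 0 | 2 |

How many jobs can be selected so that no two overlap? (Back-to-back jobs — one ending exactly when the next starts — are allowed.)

Greedy by earliest finish: after sorting by end time, pick each interval compatible with the last pick.
By end time: (0,2), (1,4), (1,5), (3,6), (5,7), (8,11), (12,13), (13,14).
Pick (0,2); next start ≥ 2 → (3,6); next start ≥ 6 → (8,11); next start ≥ 11 → (12,13); next start ≥ 13 → (13,14).
Selected 5 jobs.

5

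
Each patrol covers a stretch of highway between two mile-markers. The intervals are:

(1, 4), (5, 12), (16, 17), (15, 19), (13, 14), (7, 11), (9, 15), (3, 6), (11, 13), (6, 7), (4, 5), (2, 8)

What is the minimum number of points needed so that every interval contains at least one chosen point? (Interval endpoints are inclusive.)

4

Sort by right endpoint; whenever an interval is uncovered, place a point at its right end.
By right end: [1,4]  [4,5]  [3,6]  [6,7]  [2,8]  [7,11]  [5,12]  [11,13]  [13,14]  [9,15]  [16,17]  [15,19]
[1,4] uncovered → point at 4; [6,7] uncovered → point at 7; [11,13] uncovered → point at 13; [16,17] uncovered → point at 17.
Points: 4, 7, 13, 17 (4 total).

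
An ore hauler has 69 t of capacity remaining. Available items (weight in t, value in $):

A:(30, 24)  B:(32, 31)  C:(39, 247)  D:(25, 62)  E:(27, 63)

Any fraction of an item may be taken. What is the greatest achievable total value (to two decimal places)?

Sort by value per unit weight and fill in that order.
Ratios (sorted): C 6.33, D 2.48, E 2.33, B 0.97, A 0.80
take C (39 @ 247); take D (25 @ 62); take 5/27 of E → 11.67. Capacity used 69/69.
Total value = 320.67

320.67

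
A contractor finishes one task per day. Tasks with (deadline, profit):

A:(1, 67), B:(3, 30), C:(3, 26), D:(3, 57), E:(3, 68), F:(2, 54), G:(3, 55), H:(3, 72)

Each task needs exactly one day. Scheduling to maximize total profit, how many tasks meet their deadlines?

3

Profit order: H=72 E=68 A=67 D=57 G=55 F=54 B=30 C=26
Assign: H→slot 3, E→slot 2, A→slot 1, D skipped, G skipped, F skipped, B skipped, C skipped.
Slots: [1:A] [2:E] [3:H]
3 of 8 scheduled.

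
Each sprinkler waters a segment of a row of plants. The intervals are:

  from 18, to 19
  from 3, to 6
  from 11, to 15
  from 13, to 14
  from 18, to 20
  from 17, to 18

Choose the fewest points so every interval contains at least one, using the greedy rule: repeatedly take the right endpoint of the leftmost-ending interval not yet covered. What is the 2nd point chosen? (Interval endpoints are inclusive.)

Sorted: [3,6] [13,14] [11,15] [17,18] [18,19] [18,20]
{[3,6]} hit by 6; {[13,14],[11,15]} hit by 14; {[17,18],[18,19],[18,20]} hit by 18.
Points: 6, 14, 18 (3 total).

14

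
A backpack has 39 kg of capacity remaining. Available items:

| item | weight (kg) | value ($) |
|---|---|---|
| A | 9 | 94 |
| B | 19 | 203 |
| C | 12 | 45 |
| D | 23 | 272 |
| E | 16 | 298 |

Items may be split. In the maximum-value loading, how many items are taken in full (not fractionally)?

2

Sort by value per unit weight and fill in that order.
Order: E (298/16=18.62) > D (272/23=11.83) > B (203/19=10.68) > A (94/9=10.44) > C (45/12=3.75)
Fill: take E (16 @ 298) → take D (23 @ 272); 39/39 used.
2 item(s) taken whole.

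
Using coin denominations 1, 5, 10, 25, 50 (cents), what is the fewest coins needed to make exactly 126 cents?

Use the largest denomination that fits, subtract, and repeat.
126 − 2×50→26 − 1×25→1 − 1×1→0
Total coins = 2 + 1 + 1 = 4

4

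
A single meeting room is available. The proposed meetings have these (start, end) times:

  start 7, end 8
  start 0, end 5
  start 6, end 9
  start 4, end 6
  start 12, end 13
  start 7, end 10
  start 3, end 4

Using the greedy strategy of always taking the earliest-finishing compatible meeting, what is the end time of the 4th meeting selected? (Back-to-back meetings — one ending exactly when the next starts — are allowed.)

13

Order by finish time; keep every interval that doesn't clash with the previous kept one.
Sorted by end: (3,4)  (0,5)  (4,6)  (7,8)  (6,9)  (7,10)  (12,13)
take (3,4); take (4,6); take (7,8); skip (6,9); take (12,13).
Selected: (3,4) (4,6) (7,8) (12,13)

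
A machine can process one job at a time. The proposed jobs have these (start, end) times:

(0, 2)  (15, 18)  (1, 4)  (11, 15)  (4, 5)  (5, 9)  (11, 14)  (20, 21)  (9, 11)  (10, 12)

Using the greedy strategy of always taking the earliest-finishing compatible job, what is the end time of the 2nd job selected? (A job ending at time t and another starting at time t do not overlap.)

Order by finish time; keep every interval that doesn't clash with the previous kept one.
By end time: (0,2), (1,4), (4,5), (5,9), (9,11), (10,12), (11,14), (11,15), (15,18), (20,21).
Pick (0,2); next start ≥ 2 → (4,5); next start ≥ 5 → (5,9); next start ≥ 9 → (9,11); next start ≥ 11 → (11,14); next start ≥ 14 → (15,18); next start ≥ 18 → (20,21).
Selected: (0,2) (4,5) (5,9) (9,11) (11,14) (15,18) (20,21)

5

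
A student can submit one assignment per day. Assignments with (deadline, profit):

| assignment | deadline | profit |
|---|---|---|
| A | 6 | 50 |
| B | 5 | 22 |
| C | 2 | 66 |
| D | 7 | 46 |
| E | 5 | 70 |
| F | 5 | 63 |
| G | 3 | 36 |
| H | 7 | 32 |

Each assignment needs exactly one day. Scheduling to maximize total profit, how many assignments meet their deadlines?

7

Take jobs in profit order; each goes to the latest open slot no later than its deadline.
By profit: E(d5,70), C(d2,66), F(d5,63), A(d6,50), D(d7,46), G(d3,36), H(d7,32), B(d5,22)
E→slot 5; C→slot 2; F→slot 4; A→slot 6; D→slot 7; G→slot 3; H→slot 1; B skipped.
7 of 8 scheduled.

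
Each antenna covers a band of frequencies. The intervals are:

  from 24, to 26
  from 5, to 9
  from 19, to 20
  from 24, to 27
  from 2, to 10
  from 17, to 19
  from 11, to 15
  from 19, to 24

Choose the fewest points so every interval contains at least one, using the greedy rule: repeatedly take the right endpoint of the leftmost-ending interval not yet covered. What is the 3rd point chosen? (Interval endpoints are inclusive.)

By right end: [5,9]  [2,10]  [11,15]  [17,19]  [19,20]  [19,24]  [24,26]  [24,27]
[5,9] uncovered → point at 9; [11,15] uncovered → point at 15; [17,19] uncovered → point at 19; [24,26] uncovered → point at 26.
Points: 9, 15, 19, 26 (4 total).

19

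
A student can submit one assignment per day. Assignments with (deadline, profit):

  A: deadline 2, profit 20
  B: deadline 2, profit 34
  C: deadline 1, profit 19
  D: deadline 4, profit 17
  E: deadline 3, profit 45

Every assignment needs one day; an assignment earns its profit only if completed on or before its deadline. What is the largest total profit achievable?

Take jobs in profit order; each goes to the latest open slot no later than its deadline.
By profit: E(d3,45), B(d2,34), A(d2,20), C(d1,19), D(d4,17)
E→slot 3; B→slot 2; A→slot 1; C skipped; D→slot 4.
Profit = 20 + 34 + 45 + 17 = 116

116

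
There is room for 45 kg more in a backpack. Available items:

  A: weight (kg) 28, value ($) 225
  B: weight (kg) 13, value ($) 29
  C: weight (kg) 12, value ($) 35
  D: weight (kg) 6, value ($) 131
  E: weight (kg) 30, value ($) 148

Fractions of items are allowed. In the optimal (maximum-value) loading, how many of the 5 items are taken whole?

Order: D (131/6=21.83) > A (225/28=8.04) > E (148/30=4.93) > C (35/12=2.92) > B (29/13=2.23)
Fill: take D (6 @ 131) → take A (28 @ 225) → take 11/30 of E → 54.27; 45/45 used.
2 item(s) taken whole; one partial (take 11/30 of E).

2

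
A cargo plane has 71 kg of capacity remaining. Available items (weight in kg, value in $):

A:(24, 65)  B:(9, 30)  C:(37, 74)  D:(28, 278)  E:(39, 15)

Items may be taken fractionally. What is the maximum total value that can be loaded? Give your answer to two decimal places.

Greedy by value/weight ratio, highest first.
Ratios (sorted): D 9.93, B 3.33, A 2.71, C 2.00, E 0.38
take D (28 @ 278); take B (9 @ 30); take A (24 @ 65); take 10/37 of C → 20.00. Capacity used 71/71.
Total value = 393.00

393.00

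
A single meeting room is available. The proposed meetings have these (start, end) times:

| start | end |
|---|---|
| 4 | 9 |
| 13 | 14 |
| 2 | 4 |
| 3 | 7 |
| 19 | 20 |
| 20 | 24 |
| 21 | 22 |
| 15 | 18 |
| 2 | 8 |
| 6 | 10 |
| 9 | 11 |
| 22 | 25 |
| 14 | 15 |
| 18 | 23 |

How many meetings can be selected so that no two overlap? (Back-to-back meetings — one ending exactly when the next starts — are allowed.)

9

Order by finish time; keep every interval that doesn't clash with the previous kept one.
By end time: (2,4), (3,7), (2,8), (4,9), (6,10), (9,11), (13,14), (14,15), (15,18), (19,20), (21,22), (18,23), (20,24), (22,25).
Pick (2,4); next start ≥ 4 → (4,9); next start ≥ 9 → (9,11); next start ≥ 11 → (13,14); next start ≥ 14 → (14,15); next start ≥ 15 → (15,18); next start ≥ 18 → (19,20); next start ≥ 20 → (21,22); next start ≥ 22 → (22,25).
Selected 9 meetings.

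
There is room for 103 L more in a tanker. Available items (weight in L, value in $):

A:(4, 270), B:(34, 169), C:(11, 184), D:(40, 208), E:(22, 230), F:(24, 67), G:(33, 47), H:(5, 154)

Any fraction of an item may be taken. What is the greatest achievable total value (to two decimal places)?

1150.38

Greedy by value/weight ratio, highest first.
Ratios (sorted): A 67.50, H 30.80, C 16.73, E 10.45, D 5.20, B 4.97, F 2.79, G 1.42
take A (4 @ 270); take H (5 @ 154); take C (11 @ 184); take E (22 @ 230); take D (40 @ 208); take 21/34 of B → 104.38. Capacity used 103/103.
Total value = 1150.38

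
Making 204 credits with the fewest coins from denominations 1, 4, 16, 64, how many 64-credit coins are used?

Use the largest denomination that fits, subtract, and repeat.
204 − 3×64→12 − 3×4→0
Count of 64: 3

3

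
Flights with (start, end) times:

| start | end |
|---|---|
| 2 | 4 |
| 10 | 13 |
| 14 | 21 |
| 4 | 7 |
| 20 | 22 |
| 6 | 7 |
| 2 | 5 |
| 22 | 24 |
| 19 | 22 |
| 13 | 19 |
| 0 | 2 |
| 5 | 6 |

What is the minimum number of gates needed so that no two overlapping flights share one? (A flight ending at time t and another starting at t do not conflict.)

The answer is the maximum number of intervals overlapping at any instant.
starts: [0, 2, 2, 4, 5, 6, 10, 13, 14, 19, 20, 22]
ends:   [2, 4, 5, 6, 7, 7, 13, 19, 21, 22, 22, 24]
s0→1 e2→0 s2→1 s2→2 e4→1 s4→2 e5→1 s5→2 e6→1 s6→2 e7→1 e7→0 s10→1 e13→0 s13→1 s14→2 e19→1 s19→2 s20→3  — peak 3.

3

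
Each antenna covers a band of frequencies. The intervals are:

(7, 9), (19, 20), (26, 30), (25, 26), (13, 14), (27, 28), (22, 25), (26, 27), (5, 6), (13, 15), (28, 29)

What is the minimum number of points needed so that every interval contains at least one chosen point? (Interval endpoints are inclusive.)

Sort by right endpoint; whenever an interval is uncovered, place a point at its right end.
Sorted: [5,6] [7,9] [13,14] [13,15] [19,20] [22,25] [25,26] [26,27] [27,28] [28,29] [26,30]
{[5,6]} hit by 6; {[7,9]} hit by 9; {[13,14],[13,15]} hit by 14; {[19,20]} hit by 20; {[22,25],[25,26]} hit by 25; {[26,27],[27,28]} hit by 27; {[28,29],[26,30]} hit by 29.
Points: 6, 9, 14, 20, 25, 27, 29 (7 total).

7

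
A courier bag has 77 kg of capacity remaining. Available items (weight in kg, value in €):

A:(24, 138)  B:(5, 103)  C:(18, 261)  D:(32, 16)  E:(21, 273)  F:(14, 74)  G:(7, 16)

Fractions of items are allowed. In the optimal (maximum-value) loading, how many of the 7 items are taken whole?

Ratios (sorted): B 20.60, C 14.50, E 13.00, A 5.75, F 5.29, G 2.29, D 0.50
take B (5 @ 103); take C (18 @ 261); take E (21 @ 273); take A (24 @ 138); take 9/14 of F → 47.57. Capacity used 77/77.
4 item(s) taken whole; one partial (take 9/14 of F).

4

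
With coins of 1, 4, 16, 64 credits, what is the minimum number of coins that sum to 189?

Greedy: take as many of the largest coin as possible, then repeat with the remainder.
189 − 2×64→61 − 3×16→13 − 3×4→1 − 1×1→0
Total coins = 2 + 3 + 3 + 1 = 9

9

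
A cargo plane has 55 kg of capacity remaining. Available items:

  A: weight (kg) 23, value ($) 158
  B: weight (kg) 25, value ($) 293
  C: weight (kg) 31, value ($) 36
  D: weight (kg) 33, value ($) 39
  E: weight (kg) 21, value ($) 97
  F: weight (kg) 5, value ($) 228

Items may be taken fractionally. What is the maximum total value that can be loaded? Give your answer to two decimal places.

688.24

Order: F (228/5=45.60) > B (293/25=11.72) > A (158/23=6.87) > E (97/21=4.62) > D (39/33=1.18) > C (36/31=1.16)
Fill: take F (5 @ 228) → take B (25 @ 293) → take A (23 @ 158) → take 2/21 of E → 9.24; 55/55 used.
Total value = 688.24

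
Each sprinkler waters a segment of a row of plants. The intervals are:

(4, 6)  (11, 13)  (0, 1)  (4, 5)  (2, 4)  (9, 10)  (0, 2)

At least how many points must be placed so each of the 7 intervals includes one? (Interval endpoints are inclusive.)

4

By right end: [0,1]  [0,2]  [2,4]  [4,5]  [4,6]  [9,10]  [11,13]
[0,1] uncovered → point at 1; [2,4] uncovered → point at 4; [9,10] uncovered → point at 10; [11,13] uncovered → point at 13.
Points: 1, 4, 10, 13 (4 total).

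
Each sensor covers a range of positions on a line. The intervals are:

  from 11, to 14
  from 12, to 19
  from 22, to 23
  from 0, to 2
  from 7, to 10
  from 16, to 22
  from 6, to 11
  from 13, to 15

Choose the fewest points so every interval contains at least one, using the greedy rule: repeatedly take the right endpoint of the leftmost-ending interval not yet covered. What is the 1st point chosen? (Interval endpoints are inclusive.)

2

By right end: [0,2]  [7,10]  [6,11]  [11,14]  [13,15]  [12,19]  [16,22]  [22,23]
[0,2] uncovered → point at 2; [7,10] uncovered → point at 10; [11,14] uncovered → point at 14; [16,22] uncovered → point at 22.
Points: 2, 10, 14, 22 (4 total).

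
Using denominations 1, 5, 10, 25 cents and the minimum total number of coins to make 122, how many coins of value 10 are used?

2

122 = 4×25 + 2×10 + 2×1
Count of 10: 2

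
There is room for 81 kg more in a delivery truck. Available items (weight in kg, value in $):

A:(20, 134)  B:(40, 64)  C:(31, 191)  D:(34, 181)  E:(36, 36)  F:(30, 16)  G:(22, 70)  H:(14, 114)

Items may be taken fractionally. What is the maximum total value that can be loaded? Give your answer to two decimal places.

Sort by value per unit weight and fill in that order.
Ratios (sorted): H 8.14, A 6.70, C 6.16, D 5.32, G 3.18, B 1.60, E 1.00, F 0.53
take H (14 @ 114); take A (20 @ 134); take C (31 @ 191); take 16/34 of D → 85.18. Capacity used 81/81.
Total value = 524.18

524.18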